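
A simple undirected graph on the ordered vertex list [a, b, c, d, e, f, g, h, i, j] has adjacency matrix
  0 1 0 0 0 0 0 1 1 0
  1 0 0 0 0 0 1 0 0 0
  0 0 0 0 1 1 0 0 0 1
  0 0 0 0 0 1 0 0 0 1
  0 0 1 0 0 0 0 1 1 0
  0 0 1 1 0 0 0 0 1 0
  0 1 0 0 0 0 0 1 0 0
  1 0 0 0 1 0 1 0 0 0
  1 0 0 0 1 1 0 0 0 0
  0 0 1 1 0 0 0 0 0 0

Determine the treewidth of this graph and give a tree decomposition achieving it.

Every bag has size at most 3, so the width is 3 − 1 = 2 and tw(G) ≤ 2. The edges b–g–h–a–b form a cycle, so G is not a tree and its treewidth is at least 2. Combining the bounds, tw(G) = 2.

Treewidth 2.
Bags: B1 = {a, b, g}  B2 = {a, g, h}  B3 = {a, h, i}  B4 = {e, h, i}  B5 = {e, f, i}  B6 = {c, e, f}  B7 = {c, d, f}  B8 = {c, d, j}
Tree: B1–B2, B2–B3, B3–B4, B4–B5, B5–B6, B6–B7, B7–B8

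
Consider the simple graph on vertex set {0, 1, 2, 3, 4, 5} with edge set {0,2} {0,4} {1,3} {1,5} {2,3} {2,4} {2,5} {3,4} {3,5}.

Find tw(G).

A width-2 tree decomposition is:
Bags: B1 = {2, 3, 5}  B2 = {2, 3, 4}  B3 = {1, 3, 5}  B4 = {0, 2, 4}
Tree: B1–B2, B1–B3, B2–B4
Every bag has size at most 3, so the width is 3 − 1 = 2 and tw(G) ≤ 2. On the other hand G contains the 3-clique {1, 3, 5}. A clique must lie in a single bag of any decomposition, so no decomposition can have width below 2. Therefore the treewidth is 2.

2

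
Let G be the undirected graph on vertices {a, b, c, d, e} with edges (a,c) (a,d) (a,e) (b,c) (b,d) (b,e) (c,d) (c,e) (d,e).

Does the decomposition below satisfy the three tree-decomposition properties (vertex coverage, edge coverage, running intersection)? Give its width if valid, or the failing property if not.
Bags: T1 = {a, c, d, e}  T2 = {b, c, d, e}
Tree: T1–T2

Yes; width 3.

Every vertex of G appears in some bag (union = {a, b, c, d, e}); every edge is covered by a bag; and for each vertex v the set of bags containing v is connected in the bag tree. The decomposition is therefore valid. The largest bag has 4 vertices, so the width is 3.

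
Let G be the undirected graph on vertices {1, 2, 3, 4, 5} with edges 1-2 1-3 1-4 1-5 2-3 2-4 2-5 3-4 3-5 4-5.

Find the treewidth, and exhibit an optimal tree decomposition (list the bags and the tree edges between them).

A single bag containing all 5 vertices is trivially a valid decomposition of width 4. On the other hand G contains the 5-clique {1, 2, 3, 4, 5}. A clique must lie in a single bag of any decomposition, so no decomposition can have width below 4. Hence tw(G) = 4 exactly.

Treewidth 4.
One optimal decomposition is:
Bags: B1 = {1, 2, 3, 4, 5}
Tree: (single bag)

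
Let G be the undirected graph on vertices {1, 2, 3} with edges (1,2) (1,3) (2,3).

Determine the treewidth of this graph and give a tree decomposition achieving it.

With just one bag of size 3, the width is 3 − 1 = 2, so tw(G) ≤ 2. On the other hand G contains the 3-clique {1, 2, 3}. A clique must lie in a single bag of any decomposition, so no decomposition can have width below 2. Hence tw(G) = 2 exactly.

Treewidth 2.
One optimal decomposition is:
Bags: B1 = {1, 2, 3}
Tree: (single bag)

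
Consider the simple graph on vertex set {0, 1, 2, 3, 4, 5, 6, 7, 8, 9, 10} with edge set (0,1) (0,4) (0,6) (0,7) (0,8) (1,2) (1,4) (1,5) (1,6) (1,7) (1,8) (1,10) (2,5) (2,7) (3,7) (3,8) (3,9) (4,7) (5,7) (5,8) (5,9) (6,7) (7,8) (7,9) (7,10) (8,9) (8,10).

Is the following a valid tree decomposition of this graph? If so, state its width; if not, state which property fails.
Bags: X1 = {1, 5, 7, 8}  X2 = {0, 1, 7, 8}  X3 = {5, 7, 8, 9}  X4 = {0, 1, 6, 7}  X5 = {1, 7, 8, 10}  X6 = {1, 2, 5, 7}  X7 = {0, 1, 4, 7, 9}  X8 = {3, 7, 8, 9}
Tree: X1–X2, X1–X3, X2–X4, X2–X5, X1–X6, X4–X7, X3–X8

No — bags containing vertex 9 are not connected in the tree.

A tree decomposition must satisfy three properties: every vertex lies in some bag; for every edge, both endpoints lie together in some bag; and for every vertex, the bags containing it form a connected subtree. Here bags containing vertex 9 are not connected in the tree, so the decomposition is invalid.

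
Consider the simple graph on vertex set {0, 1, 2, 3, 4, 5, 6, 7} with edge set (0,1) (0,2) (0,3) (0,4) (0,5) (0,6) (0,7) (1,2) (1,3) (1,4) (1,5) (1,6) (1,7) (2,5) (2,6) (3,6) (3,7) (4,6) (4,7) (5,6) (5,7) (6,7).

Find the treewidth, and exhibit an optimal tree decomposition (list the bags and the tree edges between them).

Each bag holds 5 vertices, so the decomposition has width 4, which upper-bounds the treewidth. For the lower bound, the 5 vertices {0, 1, 2, 5, 6} are pairwise adjacent, and any tree decomposition puts a clique entirely inside one bag — forcing width ≥ 4. Therefore the treewidth is 4.

Treewidth 4.
One such decomposition:
Bags: B1 = {0, 1, 5, 6, 7}  B2 = {0, 1, 3, 6, 7}  B3 = {0, 1, 2, 5, 6}  B4 = {0, 1, 4, 6, 7}
Tree: B1–B2, B1–B3, B1–B4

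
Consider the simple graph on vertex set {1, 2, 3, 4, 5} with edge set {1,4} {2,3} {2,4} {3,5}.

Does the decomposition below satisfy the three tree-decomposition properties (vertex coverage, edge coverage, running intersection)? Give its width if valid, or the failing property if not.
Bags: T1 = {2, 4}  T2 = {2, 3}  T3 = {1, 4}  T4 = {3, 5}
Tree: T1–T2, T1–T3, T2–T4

Yes; width 1.

Every vertex of G appears in some bag (union = {1, 2, 3, 4, 5}); every edge is covered by a bag; and for each vertex v the set of bags containing v is connected in the bag tree. The decomposition is therefore valid. The largest bag has 2 vertices, so the width is 1.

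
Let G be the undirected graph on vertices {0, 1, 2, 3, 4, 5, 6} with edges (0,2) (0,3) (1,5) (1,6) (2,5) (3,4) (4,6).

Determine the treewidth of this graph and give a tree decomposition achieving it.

The largest bag has 3 vertices, giving width 2; this decomposition certifies tw(G) ≤ 2. The edges 5–2–0–3–4–6–1–5 form a cycle, so G is not a tree and its treewidth is at least 2. The upper and lower bounds meet at 2, so that is the treewidth.

Treewidth 2.
One optimal decomposition is:
Bags: B1 = {0, 2, 5}  B2 = {0, 3, 5}  B3 = {3, 4, 5}  B4 = {4, 5, 6}  B5 = {1, 5, 6}
Tree: B1–B2, B2–B3, B3–B4, B4–B5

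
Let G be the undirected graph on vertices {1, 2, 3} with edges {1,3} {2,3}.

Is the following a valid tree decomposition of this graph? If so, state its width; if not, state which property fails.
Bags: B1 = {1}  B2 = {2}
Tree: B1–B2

A tree decomposition must satisfy three properties: every vertex lies in some bag; for every edge, both endpoints lie together in some bag; and for every vertex, the bags containing it form a connected subtree. Here vertex 3 appears in no bag, so the decomposition is invalid.

No — vertex 3 appears in no bag.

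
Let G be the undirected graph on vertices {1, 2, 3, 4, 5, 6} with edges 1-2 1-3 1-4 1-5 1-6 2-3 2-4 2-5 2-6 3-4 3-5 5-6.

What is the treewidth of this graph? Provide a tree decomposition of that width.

The largest bag has 4 vertices, giving width 3; this decomposition certifies tw(G) ≤ 3. For the lower bound, the 4 vertices {1, 2, 3, 4} are pairwise adjacent, and any tree decomposition puts a clique entirely inside one bag — forcing width ≥ 3. Combining the bounds, tw(G) = 3.

Treewidth 3.
One such decomposition:
Bags: B1 = {1, 2, 3, 5}  B2 = {1, 2, 3, 4}  B3 = {1, 2, 5, 6}
Tree: B1–B2, B1–B3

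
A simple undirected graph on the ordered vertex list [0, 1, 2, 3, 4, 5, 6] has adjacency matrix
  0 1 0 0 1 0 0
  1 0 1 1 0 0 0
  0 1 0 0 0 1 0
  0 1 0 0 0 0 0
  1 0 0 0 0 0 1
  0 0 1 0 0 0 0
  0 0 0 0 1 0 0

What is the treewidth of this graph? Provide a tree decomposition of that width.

The largest bag has 2 vertices, giving width 1; this decomposition certifies tw(G) ≤ 1. G has an edge, so its treewidth is at least 1. The upper and lower bounds meet at 1, so that is the treewidth.

Treewidth 1.
One optimal decomposition is:
Bags: B1 = {1, 2}  B2 = {0, 1}  B3 = {1, 3}  B4 = {2, 5}  B5 = {0, 4}  B6 = {4, 6}
Tree: B1–B2, B1–B3, B1–B4, B2–B5, B5–B6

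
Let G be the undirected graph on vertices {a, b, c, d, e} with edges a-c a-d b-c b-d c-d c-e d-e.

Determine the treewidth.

A width-2 tree decomposition is:
Bags: B1 = {c, d, e}  B2 = {a, c, d}  B3 = {b, c, d}
Tree: B1–B2, B2–B3
Every bag has size at most 3, so the width is 3 − 1 = 2 and tw(G) ≤ 2. Conversely, {c, d, e} is a clique of size 3, and the vertices of any clique must share a bag in every tree decomposition; so some bag has ≥ 3 vertices and tw(G) ≥ 2. Hence tw(G) = 2 exactly.

2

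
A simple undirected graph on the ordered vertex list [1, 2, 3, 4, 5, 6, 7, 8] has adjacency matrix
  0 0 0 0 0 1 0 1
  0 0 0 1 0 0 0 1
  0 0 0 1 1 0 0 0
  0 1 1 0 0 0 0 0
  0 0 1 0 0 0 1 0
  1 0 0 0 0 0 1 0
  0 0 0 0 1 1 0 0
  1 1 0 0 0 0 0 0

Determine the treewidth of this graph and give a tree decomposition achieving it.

Treewidth 2.
One optimal decomposition is:
Bags: B1 = {1, 6, 8}  B2 = {2, 6, 8}  B3 = {2, 4, 6}  B4 = {3, 4, 6}  B5 = {3, 5, 6}  B6 = {5, 6, 7}
Tree: B1–B2, B2–B3, B3–B4, B4–B5, B5–B6

The largest bag has 3 vertices, giving width 2; this decomposition certifies tw(G) ≤ 2. The edges 6–1–8–2–4–3–5–7–6 form a cycle, so G is not a tree and its treewidth is at least 2. Hence tw(G) = 2 exactly.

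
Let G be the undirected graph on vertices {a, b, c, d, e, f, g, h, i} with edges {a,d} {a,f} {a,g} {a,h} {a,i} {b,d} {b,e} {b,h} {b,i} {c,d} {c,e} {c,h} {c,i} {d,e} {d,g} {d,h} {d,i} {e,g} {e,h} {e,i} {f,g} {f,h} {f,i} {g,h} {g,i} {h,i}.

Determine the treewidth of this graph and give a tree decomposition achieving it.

Every bag has size at most 5, so the width is 5 − 1 = 4 and tw(G) ≤ 4. On the other hand G contains the 5-clique {d, e, g, h, i}. A clique must lie in a single bag of any decomposition, so no decomposition can have width below 4. Combining the bounds, tw(G) = 4.

Treewidth 4.
One optimal decomposition is:
Bags: B1 = {d, e, g, h, i}  B2 = {c, d, e, h, i}  B3 = {a, d, g, h, i}  B4 = {b, d, e, h, i}  B5 = {a, f, g, h, i}
Tree: B1–B2, B1–B3, B1–B4, B3–B5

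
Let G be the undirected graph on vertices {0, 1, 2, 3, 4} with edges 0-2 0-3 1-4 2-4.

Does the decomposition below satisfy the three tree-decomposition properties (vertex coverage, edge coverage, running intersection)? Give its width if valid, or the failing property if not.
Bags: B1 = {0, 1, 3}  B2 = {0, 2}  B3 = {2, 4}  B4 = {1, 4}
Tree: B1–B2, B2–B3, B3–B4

A tree decomposition must satisfy three properties: every vertex lies in some bag; for every edge, both endpoints lie together in some bag; and for every vertex, the bags containing it form a connected subtree. Here bags containing vertex 1 are not connected in the tree, so the decomposition is invalid.

No — bags containing vertex 1 are not connected in the tree.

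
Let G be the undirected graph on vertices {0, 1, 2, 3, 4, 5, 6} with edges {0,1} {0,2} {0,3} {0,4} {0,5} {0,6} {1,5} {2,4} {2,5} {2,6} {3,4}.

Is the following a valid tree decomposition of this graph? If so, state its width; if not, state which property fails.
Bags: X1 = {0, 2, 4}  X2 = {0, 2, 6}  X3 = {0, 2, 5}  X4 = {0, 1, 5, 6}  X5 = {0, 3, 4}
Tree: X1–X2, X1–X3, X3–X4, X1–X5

No — bags containing vertex 6 are not connected in the tree.

A tree decomposition must satisfy three properties: every vertex lies in some bag; for every edge, both endpoints lie together in some bag; and for every vertex, the bags containing it form a connected subtree. Here bags containing vertex 6 are not connected in the tree, so the decomposition is invalid.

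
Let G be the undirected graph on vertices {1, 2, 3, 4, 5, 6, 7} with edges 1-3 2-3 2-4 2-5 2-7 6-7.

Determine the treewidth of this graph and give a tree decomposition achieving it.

Each bag holds 2 vertices, so the decomposition has width 1, which upper-bounds the treewidth. Since G has at least one edge (e.g. 2–5), it is not an edgeless graph, so tw(G) ≥ 1. Combining the bounds, tw(G) = 1.

Treewidth 1.
Bags: B1 = {2, 5}  B2 = {2, 3}  B3 = {1, 3}  B4 = {2, 7}  B5 = {6, 7}  B6 = {2, 4}
Tree: B1–B2, B2–B3, B1–B4, B4–B5, B2–B6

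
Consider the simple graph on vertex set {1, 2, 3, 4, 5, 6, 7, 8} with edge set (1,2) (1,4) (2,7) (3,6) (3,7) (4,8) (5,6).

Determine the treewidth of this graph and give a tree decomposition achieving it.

Every bag has size at most 2, so the width is 2 − 1 = 1 and tw(G) ≤ 1. G has an edge, so its treewidth is at least 1. Therefore the treewidth is 1.

Treewidth 1.
One optimal decomposition is:
Bags: B1 = {5, 6}  B2 = {3, 6}  B3 = {3, 7}  B4 = {2, 7}  B5 = {1, 2}  B6 = {1, 4}  B7 = {4, 8}
Tree: B1–B2, B2–B3, B3–B4, B4–B5, B5–B6, B6–B7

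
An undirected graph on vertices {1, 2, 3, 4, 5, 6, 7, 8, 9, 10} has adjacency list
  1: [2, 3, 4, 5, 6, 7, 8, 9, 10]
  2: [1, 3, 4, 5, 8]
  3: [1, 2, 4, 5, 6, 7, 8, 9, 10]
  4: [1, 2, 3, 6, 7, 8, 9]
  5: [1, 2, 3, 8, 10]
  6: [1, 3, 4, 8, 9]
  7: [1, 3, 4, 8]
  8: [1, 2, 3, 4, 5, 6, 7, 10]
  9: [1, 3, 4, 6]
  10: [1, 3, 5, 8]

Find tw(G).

A width-4 tree decomposition is:
Bags: B1 = {1, 2, 3, 4, 8}  B2 = {1, 2, 3, 5, 8}  B3 = {1, 3, 4, 6, 8}  B4 = {1, 3, 4, 7, 8}  B5 = {1, 3, 4, 6, 9}  B6 = {1, 3, 5, 8, 10}
Tree: B1–B2, B1–B3, B1–B4, B3–B5, B2–B6
Every bag has size at most 5, so the width is 5 − 1 = 4 and tw(G) ≤ 4. Conversely, {1, 3, 5, 8, 10} is a clique of size 5, and the vertices of any clique must share a bag in every tree decomposition; so some bag has ≥ 5 vertices and tw(G) ≥ 4. Combining the bounds, tw(G) = 4.

4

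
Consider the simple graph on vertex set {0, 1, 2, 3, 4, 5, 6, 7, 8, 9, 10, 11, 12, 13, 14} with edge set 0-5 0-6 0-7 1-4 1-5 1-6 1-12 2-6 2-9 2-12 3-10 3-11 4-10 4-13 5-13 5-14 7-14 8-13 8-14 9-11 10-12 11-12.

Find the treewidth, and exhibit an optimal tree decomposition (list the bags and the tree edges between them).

The largest bag has 4 vertices, giving width 3; this decomposition certifies tw(G) ≤ 3. For the lower bound: the 4 vertex sets {3,9,11}, {2}, {12}, {1,4,6,10} are disjoint, each induces a connected subgraph, and every pair is joined by at least one edge of G. Contracting each set to a single vertex therefore yields K_{4} as a minor, and since treewidth is minor-monotone, tw(G) ≥ tw(K_{4}) = 3. The upper and lower bounds meet at 3, so that is the treewidth.

Treewidth 3.
One optimal decomposition is:
Bags: B1 = {2, 3, 9, 11}  B2 = {2, 3, 11, 12}  B3 = {2, 3, 10, 12}  B4 = {2, 6, 10, 12}  B5 = {1, 6, 10, 12}  B6 = {1, 4, 6, 10}  B7 = {0, 1, 4, 6}  B8 = {0, 1, 4, 5}  B9 = {0, 4, 5, 13}  B10 = {0, 5, 7, 13}  B11 = {5, 7, 13, 14}  B12 = {7, 8, 13, 14}
Tree: B1–B2, B2–B3, B3–B4, B4–B5, B5–B6, B6–B7, B7–B8, B8–B9, B9–B10, B10–B11, B11–B12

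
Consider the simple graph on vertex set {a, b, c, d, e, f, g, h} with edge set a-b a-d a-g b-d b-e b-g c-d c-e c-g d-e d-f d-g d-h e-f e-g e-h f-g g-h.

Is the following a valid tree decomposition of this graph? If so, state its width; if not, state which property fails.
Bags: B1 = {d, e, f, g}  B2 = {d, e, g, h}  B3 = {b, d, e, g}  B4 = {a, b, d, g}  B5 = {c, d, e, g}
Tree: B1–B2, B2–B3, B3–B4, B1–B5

Yes; width 3.

Every vertex of G appears in some bag (union = {a, b, c, d, e, f, g, h}); every edge is covered by a bag; and for each vertex v the set of bags containing v is connected in the bag tree. The decomposition is therefore valid. The largest bag has 4 vertices, so the width is 3.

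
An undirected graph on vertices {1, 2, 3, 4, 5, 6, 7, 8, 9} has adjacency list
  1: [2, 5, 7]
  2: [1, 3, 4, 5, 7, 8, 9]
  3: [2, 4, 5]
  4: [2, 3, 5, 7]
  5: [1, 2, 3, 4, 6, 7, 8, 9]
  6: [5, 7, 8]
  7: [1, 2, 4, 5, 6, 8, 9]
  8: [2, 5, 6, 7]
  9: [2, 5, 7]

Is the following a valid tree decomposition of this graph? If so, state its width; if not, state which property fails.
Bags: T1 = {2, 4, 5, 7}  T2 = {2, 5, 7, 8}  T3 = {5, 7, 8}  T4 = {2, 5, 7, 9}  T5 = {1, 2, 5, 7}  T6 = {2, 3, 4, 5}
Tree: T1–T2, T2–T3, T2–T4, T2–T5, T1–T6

No — vertex 6 appears in no bag.

A tree decomposition must satisfy three properties: every vertex lies in some bag; for every edge, both endpoints lie together in some bag; and for every vertex, the bags containing it form a connected subtree. Here vertex 6 appears in no bag, so the decomposition is invalid.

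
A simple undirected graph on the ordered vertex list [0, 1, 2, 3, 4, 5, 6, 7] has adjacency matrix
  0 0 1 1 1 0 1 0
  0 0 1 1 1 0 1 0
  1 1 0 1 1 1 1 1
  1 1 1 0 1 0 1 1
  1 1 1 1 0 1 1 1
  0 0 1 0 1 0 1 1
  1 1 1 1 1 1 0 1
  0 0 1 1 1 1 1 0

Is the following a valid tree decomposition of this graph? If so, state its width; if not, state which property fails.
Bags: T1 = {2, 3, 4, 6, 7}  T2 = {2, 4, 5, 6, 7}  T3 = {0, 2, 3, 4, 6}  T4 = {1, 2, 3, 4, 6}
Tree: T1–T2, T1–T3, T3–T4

Vertex coverage: the bags together contain {0, 1, 2, 3, 4, 5, 6, 7}, the full vertex set. Edge coverage: each edge of G has both endpoints in at least one bag. Running intersection: for every vertex, the bags containing it form a connected subtree. All three properties hold, so this is a valid tree decomposition of width max|bag| − 1 = 4, and hence tw(G) ≤ 4.

Yes; width 4.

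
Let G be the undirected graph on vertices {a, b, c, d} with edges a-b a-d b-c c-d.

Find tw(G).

A width-2 tree decomposition is:
Bags: B1 = {a, c, d}  B2 = {a, b, c}
Tree: B1–B2
The largest bag has 3 vertices, giving width 2; this decomposition certifies tw(G) ≤ 2. Since c–d–a–b–c is a cycle in G, G is not acyclic. Forests are exactly the graphs of treewidth ≤ 1, so tw(G) ≥ 2. Hence tw(G) = 2 exactly.

2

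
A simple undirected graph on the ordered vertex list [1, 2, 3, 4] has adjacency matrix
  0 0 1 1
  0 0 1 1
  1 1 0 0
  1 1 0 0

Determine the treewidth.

2

A width-2 tree decomposition is:
Bags: B1 = {1, 2, 3}  B2 = {1, 2, 4}
Tree: B1–B2
Every bag has size at most 3, so the width is 3 − 1 = 2 and tw(G) ≤ 2. Since 1–3–2–4–1 is a cycle in G, G is not acyclic. Forests are exactly the graphs of treewidth ≤ 1, so tw(G) ≥ 2. Hence tw(G) = 2 exactly.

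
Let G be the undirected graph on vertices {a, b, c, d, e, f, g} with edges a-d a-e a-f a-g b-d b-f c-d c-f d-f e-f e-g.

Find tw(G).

2

A width-2 tree decomposition is:
Bags: B1 = {b, d, f}  B2 = {a, d, f}  B3 = {a, e, f}  B4 = {a, e, g}  B5 = {c, d, f}
Tree: B1–B2, B2–B3, B3–B4, B1–B5
Each bag holds 3 vertices, so the decomposition has width 2, which upper-bounds the treewidth. On the other hand G contains the 3-clique {a, e, g}. A clique must lie in a single bag of any decomposition, so no decomposition can have width below 2. Hence tw(G) = 2 exactly.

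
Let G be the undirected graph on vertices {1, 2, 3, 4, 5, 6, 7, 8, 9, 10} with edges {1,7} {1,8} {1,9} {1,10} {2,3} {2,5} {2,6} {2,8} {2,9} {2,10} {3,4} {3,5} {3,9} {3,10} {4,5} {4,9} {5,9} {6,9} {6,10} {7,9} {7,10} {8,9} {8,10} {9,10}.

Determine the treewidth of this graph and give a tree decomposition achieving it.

Each bag holds 4 vertices, so the decomposition has width 3, which upper-bounds the treewidth. For the lower bound, the 4 vertices {1, 8, 9, 10} are pairwise adjacent, and any tree decomposition puts a clique entirely inside one bag — forcing width ≥ 3. Hence tw(G) = 3 exactly.

Treewidth 3.
One such decomposition:
Bags: B1 = {2, 8, 9, 10}  B2 = {2, 3, 9, 10}  B3 = {1, 8, 9, 10}  B4 = {2, 6, 9, 10}  B5 = {2, 3, 5, 9}  B6 = {1, 7, 9, 10}  B7 = {3, 4, 5, 9}
Tree: B1–B2, B1–B3, B2–B4, B2–B5, B3–B6, B5–B7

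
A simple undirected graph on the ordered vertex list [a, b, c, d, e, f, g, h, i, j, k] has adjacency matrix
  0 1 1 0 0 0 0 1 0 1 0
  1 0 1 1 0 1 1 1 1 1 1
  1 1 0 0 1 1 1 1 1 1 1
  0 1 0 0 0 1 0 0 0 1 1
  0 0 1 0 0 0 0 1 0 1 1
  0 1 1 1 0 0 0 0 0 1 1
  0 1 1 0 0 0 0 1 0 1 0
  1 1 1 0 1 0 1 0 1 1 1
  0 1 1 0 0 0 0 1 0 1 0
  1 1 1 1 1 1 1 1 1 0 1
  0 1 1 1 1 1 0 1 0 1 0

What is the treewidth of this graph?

A width-4 tree decomposition is:
Bags: B1 = {b, c, g, h, j}  B2 = {b, c, h, j, k}  B3 = {c, e, h, j, k}  B4 = {b, c, h, i, j}  B5 = {a, b, c, h, j}  B6 = {b, c, f, j, k}  B7 = {b, d, f, j, k}
Tree: B1–B2, B2–B3, B1–B4, B4–B5, B2–B6, B6–B7
Each bag holds 5 vertices, so the decomposition has width 4, which upper-bounds the treewidth. On the other hand G contains the 5-clique {c, e, h, j, k}. A clique must lie in a single bag of any decomposition, so no decomposition can have width below 4. Hence tw(G) = 4 exactly.

4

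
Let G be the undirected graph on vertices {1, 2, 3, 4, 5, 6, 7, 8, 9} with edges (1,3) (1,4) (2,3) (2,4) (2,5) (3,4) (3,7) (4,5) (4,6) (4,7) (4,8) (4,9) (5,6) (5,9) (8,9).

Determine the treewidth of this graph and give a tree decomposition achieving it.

Each bag holds 3 vertices, so the decomposition has width 2, which upper-bounds the treewidth. For the lower bound, the 3 vertices {1, 3, 4} are pairwise adjacent, and any tree decomposition puts a clique entirely inside one bag — forcing width ≥ 2. Therefore the treewidth is 2.

Treewidth 2.
One optimal decomposition is:
Bags: B1 = {2, 3, 4}  B2 = {1, 3, 4}  B3 = {2, 4, 5}  B4 = {4, 5, 6}  B5 = {4, 5, 9}  B6 = {3, 4, 7}  B7 = {4, 8, 9}
Tree: B1–B2, B1–B3, B3–B4, B4–B5, B1–B6, B5–B7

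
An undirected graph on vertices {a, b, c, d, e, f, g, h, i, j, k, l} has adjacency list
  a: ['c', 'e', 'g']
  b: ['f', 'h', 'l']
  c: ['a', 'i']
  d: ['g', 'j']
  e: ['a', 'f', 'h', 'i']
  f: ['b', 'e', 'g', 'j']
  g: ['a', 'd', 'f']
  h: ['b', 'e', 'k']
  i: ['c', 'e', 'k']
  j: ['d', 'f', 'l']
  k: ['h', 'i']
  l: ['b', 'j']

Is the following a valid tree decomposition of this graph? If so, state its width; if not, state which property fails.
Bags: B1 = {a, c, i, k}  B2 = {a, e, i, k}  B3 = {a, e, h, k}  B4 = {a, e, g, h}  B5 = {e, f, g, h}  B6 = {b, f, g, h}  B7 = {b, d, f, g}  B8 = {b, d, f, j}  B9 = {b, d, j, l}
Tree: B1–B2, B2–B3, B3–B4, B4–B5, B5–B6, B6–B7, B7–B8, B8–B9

Yes; width 3.

Checking the three conditions: (i) the bags cover all of {a, b, c, d, e, f, g, h, i, j, k, l}; (ii) for each edge, some bag contains both endpoints; (iii) the bags containing any fixed vertex form a subtree. All hold, so the decomposition is valid with width 4 − 1 = 3.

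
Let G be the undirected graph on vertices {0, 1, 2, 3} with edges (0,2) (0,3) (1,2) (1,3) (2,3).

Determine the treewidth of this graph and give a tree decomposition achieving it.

Each bag holds 3 vertices, so the decomposition has width 2, which upper-bounds the treewidth. For the lower bound, the 3 vertices {0, 2, 3} are pairwise adjacent, and any tree decomposition puts a clique entirely inside one bag — forcing width ≥ 2. The upper and lower bounds meet at 2, so that is the treewidth.

Treewidth 2.
One such decomposition:
Bags: B1 = {0, 2, 3}  B2 = {1, 2, 3}
Tree: B1–B2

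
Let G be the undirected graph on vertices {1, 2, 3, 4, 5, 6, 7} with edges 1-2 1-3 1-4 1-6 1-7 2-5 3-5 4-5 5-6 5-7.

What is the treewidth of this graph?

A width-2 tree decomposition is:
Bags: B1 = {1, 5, 7}  B2 = {1, 3, 5}  B3 = {1, 5, 6}  B4 = {1, 4, 5}  B5 = {1, 2, 5}
Tree: B1–B2, B2–B3, B3–B4, B4–B5
The largest bag has 3 vertices, giving width 2; this decomposition certifies tw(G) ≤ 2. For the lower bound, G contains the cycle 5–7–1–3–5, so G is not a forest; only forests have treewidth ≤ 1, hence tw(G) ≥ 2. Therefore the treewidth is 2.

2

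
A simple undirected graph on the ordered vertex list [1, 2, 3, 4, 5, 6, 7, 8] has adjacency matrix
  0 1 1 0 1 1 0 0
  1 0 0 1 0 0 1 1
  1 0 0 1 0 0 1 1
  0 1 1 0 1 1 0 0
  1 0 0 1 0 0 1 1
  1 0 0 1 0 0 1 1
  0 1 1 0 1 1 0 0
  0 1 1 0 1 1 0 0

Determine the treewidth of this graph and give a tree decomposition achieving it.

Treewidth 4.
One such decomposition:
Bags: B1 = {2, 3, 5, 6, 8}  B2 = {1, 2, 3, 5, 6}  B3 = {2, 3, 4, 5, 6}  B4 = {2, 3, 5, 6, 7}
Tree: B1–B2, B2–B3, B3–B4

Each bag holds 5 vertices, so the decomposition has width 4, which upper-bounds the treewidth. For the lower bound: the 5 vertex sets {6,8}, {1,3}, {4,5}, {2}, {7} are disjoint, each induces a connected subgraph, and every pair is joined by at least one edge of G. Contracting each set to a single vertex therefore yields K_{5} as a minor, and since treewidth is minor-monotone, tw(G) ≥ tw(K_{5}) = 4. The upper and lower bounds meet at 4, so that is the treewidth.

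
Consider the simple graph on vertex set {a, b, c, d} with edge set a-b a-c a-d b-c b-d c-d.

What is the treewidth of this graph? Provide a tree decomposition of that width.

With just one bag of size 4, the width is 4 − 1 = 3, so tw(G) ≤ 3. On the other hand G contains the 4-clique {a, b, c, d}. A clique must lie in a single bag of any decomposition, so no decomposition can have width below 3. The upper and lower bounds meet at 3, so that is the treewidth.

Treewidth 3.
One optimal decomposition is:
Bags: B1 = {a, b, c, d}
Tree: (single bag)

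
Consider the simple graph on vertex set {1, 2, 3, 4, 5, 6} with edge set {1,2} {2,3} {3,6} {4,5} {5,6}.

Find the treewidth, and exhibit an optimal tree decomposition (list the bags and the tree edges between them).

Treewidth 1.
One such decomposition:
Bags: B1 = {1, 2}  B2 = {2, 3}  B3 = {3, 6}  B4 = {5, 6}  B5 = {4, 5}
Tree: B1–B2, B2–B3, B3–B4, B4–B5

Every bag has size at most 2, so the width is 2 − 1 = 1 and tw(G) ≤ 1. G has an edge, so its treewidth is at least 1. Combining the bounds, tw(G) = 1.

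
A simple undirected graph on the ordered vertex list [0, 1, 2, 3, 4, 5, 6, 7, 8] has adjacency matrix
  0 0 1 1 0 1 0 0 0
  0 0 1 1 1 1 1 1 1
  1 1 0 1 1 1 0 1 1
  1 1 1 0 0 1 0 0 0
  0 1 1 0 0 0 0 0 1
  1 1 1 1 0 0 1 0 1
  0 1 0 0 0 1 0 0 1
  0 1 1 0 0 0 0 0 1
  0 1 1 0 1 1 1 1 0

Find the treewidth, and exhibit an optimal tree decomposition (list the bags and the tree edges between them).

Treewidth 3.
Bags: B1 = {1, 5, 6, 8}  B2 = {1, 2, 5, 8}  B3 = {1, 2, 3, 5}  B4 = {0, 2, 3, 5}  B5 = {1, 2, 4, 8}  B6 = {1, 2, 7, 8}
Tree: B1–B2, B2–B3, B3–B4, B2–B5, B2–B6

Each bag holds 4 vertices, so the decomposition has width 3, which upper-bounds the treewidth. On the other hand G contains the 4-clique {0, 2, 3, 5}. A clique must lie in a single bag of any decomposition, so no decomposition can have width below 3. Hence tw(G) = 3 exactly.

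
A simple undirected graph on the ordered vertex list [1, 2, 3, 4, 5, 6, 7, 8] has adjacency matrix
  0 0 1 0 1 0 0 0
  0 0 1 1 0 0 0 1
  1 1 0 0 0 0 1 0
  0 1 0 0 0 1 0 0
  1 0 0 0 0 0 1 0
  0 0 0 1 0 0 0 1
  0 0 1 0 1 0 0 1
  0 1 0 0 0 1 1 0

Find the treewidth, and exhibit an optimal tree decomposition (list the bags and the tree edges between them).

Treewidth 2.
Bags: B1 = {1, 3, 5}  B2 = {3, 5, 7}  B3 = {2, 3, 7}  B4 = {2, 7, 8}  B5 = {2, 4, 8}  B6 = {4, 6, 8}
Tree: B1–B2, B2–B3, B3–B4, B4–B5, B5–B6

Each bag holds 3 vertices, so the decomposition has width 2, which upper-bounds the treewidth. For the lower bound, G contains the cycle 1–5–7–3–1, so G is not a forest; only forests have treewidth ≤ 1, hence tw(G) ≥ 2. The upper and lower bounds meet at 2, so that is the treewidth.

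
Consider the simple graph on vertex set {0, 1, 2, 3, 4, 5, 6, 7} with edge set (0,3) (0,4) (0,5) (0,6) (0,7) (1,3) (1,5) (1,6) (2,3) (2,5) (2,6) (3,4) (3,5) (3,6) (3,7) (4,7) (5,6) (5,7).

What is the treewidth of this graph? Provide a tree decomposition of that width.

Treewidth 3.
One optimal decomposition is:
Bags: B1 = {0, 3, 5, 7}  B2 = {0, 3, 5, 6}  B3 = {1, 3, 5, 6}  B4 = {2, 3, 5, 6}  B5 = {0, 3, 4, 7}
Tree: B1–B2, B2–B3, B3–B4, B1–B5

Each bag holds 4 vertices, so the decomposition has width 3, which upper-bounds the treewidth. For the lower bound, the 4 vertices {0, 3, 4, 7} are pairwise adjacent, and any tree decomposition puts a clique entirely inside one bag — forcing width ≥ 3. Combining the bounds, tw(G) = 3.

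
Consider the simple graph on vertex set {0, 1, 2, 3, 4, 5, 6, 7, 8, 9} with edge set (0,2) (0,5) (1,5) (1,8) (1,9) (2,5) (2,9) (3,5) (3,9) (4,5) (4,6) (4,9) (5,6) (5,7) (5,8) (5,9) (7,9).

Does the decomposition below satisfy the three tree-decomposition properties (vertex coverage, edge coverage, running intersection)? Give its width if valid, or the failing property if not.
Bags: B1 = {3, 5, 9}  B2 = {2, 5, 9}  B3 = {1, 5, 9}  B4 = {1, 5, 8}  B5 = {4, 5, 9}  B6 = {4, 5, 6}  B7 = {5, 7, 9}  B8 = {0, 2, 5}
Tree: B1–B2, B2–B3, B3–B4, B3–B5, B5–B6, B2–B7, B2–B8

Vertex coverage: the bags together contain {0, 1, 2, 3, 4, 5, 6, 7, 8, 9}, the full vertex set. Edge coverage: each edge of G has both endpoints in at least one bag. Running intersection: for every vertex, the bags containing it form a connected subtree. All three properties hold, so this is a valid tree decomposition of width max|bag| − 1 = 2, and hence tw(G) ≤ 2.

Yes; width 2.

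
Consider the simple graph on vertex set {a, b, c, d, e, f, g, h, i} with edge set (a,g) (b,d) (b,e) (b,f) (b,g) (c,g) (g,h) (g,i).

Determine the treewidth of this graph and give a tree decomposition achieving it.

Treewidth 1.
Bags: B1 = {b, g}  B2 = {c, g}  B3 = {b, f}  B4 = {a, g}  B5 = {g, i}  B6 = {g, h}  B7 = {b, e}  B8 = {b, d}
Tree: B1–B2, B1–B3, B2–B4, B1–B5, B5–B6, B1–B7, B1–B8

Every bag has size at most 2, so the width is 2 − 1 = 1 and tw(G) ≤ 1. Any graph with an edge has treewidth ≥ 1, and G has the edge b–g. The upper and lower bounds meet at 1, so that is the treewidth.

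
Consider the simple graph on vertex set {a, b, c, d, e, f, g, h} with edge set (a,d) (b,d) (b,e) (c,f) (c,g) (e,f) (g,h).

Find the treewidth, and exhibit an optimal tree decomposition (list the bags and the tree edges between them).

The largest bag has 2 vertices, giving width 1; this decomposition certifies tw(G) ≤ 1. Any graph with an edge has treewidth ≥ 1, and G has the edge a–d. The upper and lower bounds meet at 1, so that is the treewidth.

Treewidth 1.
One such decomposition:
Bags: B1 = {a, d}  B2 = {b, d}  B3 = {b, e}  B4 = {e, f}  B5 = {c, f}  B6 = {c, g}  B7 = {g, h}
Tree: B1–B2, B2–B3, B3–B4, B4–B5, B5–B6, B6–B7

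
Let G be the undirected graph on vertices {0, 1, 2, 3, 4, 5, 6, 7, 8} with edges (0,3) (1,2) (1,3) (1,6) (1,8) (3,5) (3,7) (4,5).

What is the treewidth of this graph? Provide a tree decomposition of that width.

Each bag holds 2 vertices, so the decomposition has width 1, which upper-bounds the treewidth. Since G has at least one edge (e.g. 1–8), it is not an edgeless graph, so tw(G) ≥ 1. Combining the bounds, tw(G) = 1.

Treewidth 1.
Bags: B1 = {1, 8}  B2 = {1, 3}  B3 = {0, 3}  B4 = {1, 6}  B5 = {3, 5}  B6 = {1, 2}  B7 = {3, 7}  B8 = {4, 5}
Tree: B1–B2, B2–B3, B1–B4, B2–B5, B4–B6, B5–B7, B5–B8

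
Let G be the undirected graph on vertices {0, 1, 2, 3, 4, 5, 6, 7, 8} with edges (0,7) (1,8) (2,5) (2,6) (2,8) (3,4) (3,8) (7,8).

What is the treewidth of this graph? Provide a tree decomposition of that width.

Treewidth 1.
One such decomposition:
Bags: B1 = {7, 8}  B2 = {3, 8}  B3 = {2, 8}  B4 = {0, 7}  B5 = {3, 4}  B6 = {2, 5}  B7 = {1, 8}  B8 = {2, 6}
Tree: B1–B2, B2–B3, B1–B4, B2–B5, B3–B6, B1–B7, B6–B8

Each bag holds 2 vertices, so the decomposition has width 1, which upper-bounds the treewidth. Any graph with an edge has treewidth ≥ 1, and G has the edge 7–8. Therefore the treewidth is 1.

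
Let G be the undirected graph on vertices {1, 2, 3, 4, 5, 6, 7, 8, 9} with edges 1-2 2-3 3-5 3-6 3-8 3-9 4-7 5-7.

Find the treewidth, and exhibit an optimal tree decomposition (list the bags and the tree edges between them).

Treewidth 1.
One optimal decomposition is:
Bags: B1 = {2, 3}  B2 = {3, 5}  B3 = {1, 2}  B4 = {3, 9}  B5 = {3, 6}  B6 = {5, 7}  B7 = {3, 8}  B8 = {4, 7}
Tree: B1–B2, B1–B3, B2–B4, B1–B5, B2–B6, B4–B7, B6–B8

Each bag holds 2 vertices, so the decomposition has width 1, which upper-bounds the treewidth. G has an edge, so its treewidth is at least 1. Therefore the treewidth is 1.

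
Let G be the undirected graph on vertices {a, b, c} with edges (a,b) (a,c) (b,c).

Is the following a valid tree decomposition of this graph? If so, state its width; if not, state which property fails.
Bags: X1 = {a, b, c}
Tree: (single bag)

Vertex coverage: the bags together contain {a, b, c}, the full vertex set. Edge coverage: each edge of G has both endpoints in at least one bag. Running intersection: for every vertex, the bags containing it form a connected subtree. All three properties hold, so this is a valid tree decomposition of width max|bag| − 1 = 2, and hence tw(G) ≤ 2.

Yes; width 2.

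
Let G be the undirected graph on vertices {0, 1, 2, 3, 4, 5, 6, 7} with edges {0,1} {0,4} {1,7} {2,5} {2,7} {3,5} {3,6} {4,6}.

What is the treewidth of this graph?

2

A width-2 tree decomposition is:
Bags: B1 = {3, 5, 6}  B2 = {2, 5, 6}  B3 = {2, 6, 7}  B4 = {1, 6, 7}  B5 = {0, 1, 6}  B6 = {0, 4, 6}
Tree: B1–B2, B2–B3, B3–B4, B4–B5, B5–B6
Every bag has size at most 3, so the width is 3 − 1 = 2 and tw(G) ≤ 2. For the lower bound, G contains the cycle 6–3–5–2–7–1–0–4–6, so G is not a forest; only forests have treewidth ≤ 1, hence tw(G) ≥ 2. Hence tw(G) = 2 exactly.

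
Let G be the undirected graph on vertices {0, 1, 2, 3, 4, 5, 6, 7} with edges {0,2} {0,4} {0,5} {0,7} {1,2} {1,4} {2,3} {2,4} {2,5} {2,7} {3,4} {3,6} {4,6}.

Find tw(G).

A width-2 tree decomposition is:
Bags: B1 = {0, 2, 4}  B2 = {2, 3, 4}  B3 = {3, 4, 6}  B4 = {1, 2, 4}  B5 = {0, 2, 7}  B6 = {0, 2, 5}
Tree: B1–B2, B2–B3, B1–B4, B1–B5, B1–B6
Every bag has size at most 3, so the width is 3 − 1 = 2 and tw(G) ≤ 2. For the lower bound, the 3 vertices {0, 2, 4} are pairwise adjacent, and any tree decomposition puts a clique entirely inside one bag — forcing width ≥ 2. Therefore the treewidth is 2.

2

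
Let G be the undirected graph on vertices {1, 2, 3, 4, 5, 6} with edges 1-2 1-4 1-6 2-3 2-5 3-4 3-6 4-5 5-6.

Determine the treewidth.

3

A width-3 tree decomposition is:
Bags: B1 = {1, 3, 4, 5}  B2 = {1, 2, 3, 5}  B3 = {1, 3, 5, 6}
Tree: B1–B2, B2–B3
Each bag holds 4 vertices, so the decomposition has width 3, which upper-bounds the treewidth. For the lower bound: the 4 vertex sets {3,4}, {1,2}, {5}, {6} are disjoint, each induces a connected subgraph, and every pair is joined by at least one edge of G. Contracting each set to a single vertex therefore yields K_{4} as a minor, and since treewidth is minor-monotone, tw(G) ≥ tw(K_{4}) = 3. The upper and lower bounds meet at 3, so that is the treewidth.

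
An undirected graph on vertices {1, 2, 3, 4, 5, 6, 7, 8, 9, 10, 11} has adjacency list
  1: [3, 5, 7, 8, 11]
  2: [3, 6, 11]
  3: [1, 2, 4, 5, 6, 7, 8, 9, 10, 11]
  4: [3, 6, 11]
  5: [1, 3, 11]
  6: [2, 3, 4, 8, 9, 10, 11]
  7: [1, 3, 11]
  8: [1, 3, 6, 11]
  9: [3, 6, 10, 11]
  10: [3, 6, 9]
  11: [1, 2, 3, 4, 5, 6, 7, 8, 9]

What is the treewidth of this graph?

A width-3 tree decomposition is:
Bags: B1 = {3, 6, 8, 11}  B2 = {1, 3, 8, 11}  B3 = {3, 4, 6, 11}  B4 = {3, 6, 9, 11}  B5 = {2, 3, 6, 11}  B6 = {1, 3, 5, 11}  B7 = {1, 3, 7, 11}  B8 = {3, 6, 9, 10}
Tree: B1–B2, B1–B3, B3–B4, B1–B5, B2–B6, B2–B7, B4–B8
Each bag holds 4 vertices, so the decomposition has width 3, which upper-bounds the treewidth. On the other hand G contains the 4-clique {3, 6, 9, 10}. A clique must lie in a single bag of any decomposition, so no decomposition can have width below 3. The upper and lower bounds meet at 3, so that is the treewidth.

3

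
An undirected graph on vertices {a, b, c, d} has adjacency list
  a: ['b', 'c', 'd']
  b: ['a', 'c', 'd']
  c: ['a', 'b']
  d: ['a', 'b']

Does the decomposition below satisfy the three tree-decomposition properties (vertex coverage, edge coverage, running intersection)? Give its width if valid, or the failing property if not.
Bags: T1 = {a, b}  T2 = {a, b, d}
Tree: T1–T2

A tree decomposition must satisfy three properties: every vertex lies in some bag; for every edge, both endpoints lie together in some bag; and for every vertex, the bags containing it form a connected subtree. Here vertex c appears in no bag, so the decomposition is invalid.

No — vertex c appears in no bag.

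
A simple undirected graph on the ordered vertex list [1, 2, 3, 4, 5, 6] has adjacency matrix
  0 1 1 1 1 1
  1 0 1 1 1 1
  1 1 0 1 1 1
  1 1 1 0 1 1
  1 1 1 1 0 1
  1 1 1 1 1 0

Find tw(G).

5

A width-5 tree decomposition is:
Bags: B1 = {1, 2, 3, 4, 5, 6}
Tree: (single bag)
A single bag containing all 6 vertices is trivially a valid decomposition of width 5. Conversely, {1, 2, 3, 4, 5, 6} is a clique of size 6, and the vertices of any clique must share a bag in every tree decomposition; so some bag has ≥ 6 vertices and tw(G) ≥ 5. The upper and lower bounds meet at 5, so that is the treewidth.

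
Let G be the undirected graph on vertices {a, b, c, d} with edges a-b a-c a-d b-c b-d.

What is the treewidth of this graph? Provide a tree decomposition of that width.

Treewidth 2.
Bags: B1 = {a, b, c}  B2 = {a, b, d}
Tree: B1–B2

Each bag holds 3 vertices, so the decomposition has width 2, which upper-bounds the treewidth. On the other hand G contains the 3-clique {a, b, d}. A clique must lie in a single bag of any decomposition, so no decomposition can have width below 2. Hence tw(G) = 2 exactly.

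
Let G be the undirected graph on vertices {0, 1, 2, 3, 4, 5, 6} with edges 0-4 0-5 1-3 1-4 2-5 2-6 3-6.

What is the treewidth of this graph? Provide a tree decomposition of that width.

Treewidth 2.
One optimal decomposition is:
Bags: B1 = {0, 2, 5}  B2 = {0, 2, 4}  B3 = {1, 2, 4}  B4 = {1, 2, 3}  B5 = {2, 3, 6}
Tree: B1–B2, B2–B3, B3–B4, B4–B5

Each bag holds 3 vertices, so the decomposition has width 2, which upper-bounds the treewidth. Since 2–5–0–4–1–3–6–2 is a cycle in G, G is not acyclic. Forests are exactly the graphs of treewidth ≤ 1, so tw(G) ≥ 2. The upper and lower bounds meet at 2, so that is the treewidth.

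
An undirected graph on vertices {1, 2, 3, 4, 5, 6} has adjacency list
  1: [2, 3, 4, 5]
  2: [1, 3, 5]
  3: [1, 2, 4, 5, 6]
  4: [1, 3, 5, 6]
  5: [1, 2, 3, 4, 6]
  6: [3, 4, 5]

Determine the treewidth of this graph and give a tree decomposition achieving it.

Treewidth 3.
Bags: B1 = {1, 2, 3, 5}  B2 = {1, 3, 4, 5}  B3 = {3, 4, 5, 6}
Tree: B1–B2, B2–B3

Each bag holds 4 vertices, so the decomposition has width 3, which upper-bounds the treewidth. On the other hand G contains the 4-clique {1, 2, 3, 5}. A clique must lie in a single bag of any decomposition, so no decomposition can have width below 3. Combining the bounds, tw(G) = 3.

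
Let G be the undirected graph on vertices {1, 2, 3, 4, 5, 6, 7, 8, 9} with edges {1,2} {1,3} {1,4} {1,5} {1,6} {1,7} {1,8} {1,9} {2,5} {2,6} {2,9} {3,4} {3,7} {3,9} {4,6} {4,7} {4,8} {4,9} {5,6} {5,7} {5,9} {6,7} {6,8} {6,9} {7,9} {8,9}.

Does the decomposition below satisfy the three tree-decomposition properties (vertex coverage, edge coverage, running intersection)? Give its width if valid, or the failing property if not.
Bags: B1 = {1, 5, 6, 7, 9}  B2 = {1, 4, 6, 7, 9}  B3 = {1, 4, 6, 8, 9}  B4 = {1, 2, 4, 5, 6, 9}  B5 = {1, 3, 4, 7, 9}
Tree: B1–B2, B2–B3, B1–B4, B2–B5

No — bags containing vertex 4 are not connected in the tree.

A tree decomposition must satisfy three properties: every vertex lies in some bag; for every edge, both endpoints lie together in some bag; and for every vertex, the bags containing it form a connected subtree. Here bags containing vertex 4 are not connected in the tree, so the decomposition is invalid.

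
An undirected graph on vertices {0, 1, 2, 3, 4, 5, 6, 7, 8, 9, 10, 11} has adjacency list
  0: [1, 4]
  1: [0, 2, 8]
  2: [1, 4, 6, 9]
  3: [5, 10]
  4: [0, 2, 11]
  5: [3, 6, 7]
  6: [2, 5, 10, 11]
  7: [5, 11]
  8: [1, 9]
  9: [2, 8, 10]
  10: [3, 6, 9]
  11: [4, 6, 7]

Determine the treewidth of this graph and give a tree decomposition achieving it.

Treewidth 3.
One such decomposition:
Bags: B1 = {3, 5, 7, 11}  B2 = {3, 5, 6, 11}  B3 = {3, 6, 10, 11}  B4 = {4, 6, 10, 11}  B5 = {2, 4, 6, 10}  B6 = {2, 4, 9, 10}  B7 = {0, 2, 4, 9}  B8 = {0, 1, 2, 9}  B9 = {0, 1, 8, 9}
Tree: B1–B2, B2–B3, B3–B4, B4–B5, B5–B6, B6–B7, B7–B8, B8–B9

Each bag holds 4 vertices, so the decomposition has width 3, which upper-bounds the treewidth. For the lower bound: the 4 vertex sets {3,5,7}, {11}, {6}, {2,4,9,10} are disjoint, each induces a connected subgraph, and every pair is joined by at least one edge of G. Contracting each set to a single vertex therefore yields K_{4} as a minor, and since treewidth is minor-monotone, tw(G) ≥ tw(K_{4}) = 3. Hence tw(G) = 3 exactly.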